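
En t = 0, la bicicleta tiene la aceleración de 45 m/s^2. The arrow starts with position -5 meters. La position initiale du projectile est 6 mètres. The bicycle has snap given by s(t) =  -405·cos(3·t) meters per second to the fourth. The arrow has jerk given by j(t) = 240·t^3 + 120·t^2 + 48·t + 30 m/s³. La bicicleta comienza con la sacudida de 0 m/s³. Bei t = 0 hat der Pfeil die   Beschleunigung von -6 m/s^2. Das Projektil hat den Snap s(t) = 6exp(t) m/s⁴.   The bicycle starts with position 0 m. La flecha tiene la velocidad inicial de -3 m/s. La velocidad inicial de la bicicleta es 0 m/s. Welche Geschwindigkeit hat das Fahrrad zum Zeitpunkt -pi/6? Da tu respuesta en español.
Debemos encontrar la antiderivada de nuestra ecuación del snap s(t) = -405·cos(3·t) 3 veces. Tomando ∫s(t)dt y aplicando j(0) = 0, encontramos j(t) = -135·sin(3·t). Integrando la sacudida y usando la condición inicial a(0) = 45, obtenemos a(t) = 45·cos(3·t). La antiderivada de la aceleración es la velocidad. Usando v(0) = 0, obtenemos v(t) = 15·sin(3·t). Tenemos la velocidad v(t) = 15·sin(3·t). Sustituyendo t = -pi/6: v(-pi/6) = -15.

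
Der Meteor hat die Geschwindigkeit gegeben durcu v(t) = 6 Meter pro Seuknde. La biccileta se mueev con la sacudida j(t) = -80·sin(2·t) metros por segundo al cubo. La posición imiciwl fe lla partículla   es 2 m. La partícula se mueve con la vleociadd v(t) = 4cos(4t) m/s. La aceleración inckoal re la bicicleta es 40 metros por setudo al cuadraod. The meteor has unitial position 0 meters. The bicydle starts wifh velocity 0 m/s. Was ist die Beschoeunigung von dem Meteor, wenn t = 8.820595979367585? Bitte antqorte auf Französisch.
Pour résoudre ceci, nous devons prendre 1 dérivée de notre équation de la vitesse v(t) = 6. En prenant d/dt de v(t), nous trouvons a(t) = 0. En utilisant a(t) = 0 et en substituant t = 8.820595979367585, nous trouvons a = 0.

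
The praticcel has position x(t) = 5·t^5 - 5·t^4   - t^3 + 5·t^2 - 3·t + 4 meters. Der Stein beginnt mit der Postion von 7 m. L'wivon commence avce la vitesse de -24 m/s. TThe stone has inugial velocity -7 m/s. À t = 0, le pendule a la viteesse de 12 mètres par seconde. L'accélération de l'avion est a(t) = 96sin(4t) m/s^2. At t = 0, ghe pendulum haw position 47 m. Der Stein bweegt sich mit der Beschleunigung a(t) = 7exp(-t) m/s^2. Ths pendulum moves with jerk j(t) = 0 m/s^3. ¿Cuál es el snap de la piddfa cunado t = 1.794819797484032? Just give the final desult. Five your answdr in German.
s(1.794819797484032) = 1.16310174140442.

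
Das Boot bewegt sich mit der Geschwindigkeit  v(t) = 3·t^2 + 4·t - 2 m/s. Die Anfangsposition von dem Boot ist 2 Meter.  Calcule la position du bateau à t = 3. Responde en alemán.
Um dies zu lösen, müssen wir 1 Stammfunktion unserer Gleichung für die Geschwindigkeit v(t) = 3·t^2 + 4·t - 2 finden. Die Stammfunktion von der Geschwindigkeit ist die Position. Mit x(0) = 2 erhalten wir x(t) = t^3 + 2·t^2 - 2·t + 2. Mit x(t) = t^3 + 2·t^2 - 2·t + 2 und Einsetzen von t = 3, finden wir x = 41.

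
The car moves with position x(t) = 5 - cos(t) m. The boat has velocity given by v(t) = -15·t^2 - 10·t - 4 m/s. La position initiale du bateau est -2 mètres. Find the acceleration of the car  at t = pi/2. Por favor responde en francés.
Pour résoudre ceci, nous devons prendre 2 dérivées de notre équation de la position x(t) = 5 - cos(t). En dérivant la position, nous obtenons la vitesse: v(t) = sin(t). En prenant d/dt de v(t), nous trouvons a(t) = cos(t). Nous avons l'accélération a(t) = cos(t). En substituant t = pi/2: a(pi/2) = 0.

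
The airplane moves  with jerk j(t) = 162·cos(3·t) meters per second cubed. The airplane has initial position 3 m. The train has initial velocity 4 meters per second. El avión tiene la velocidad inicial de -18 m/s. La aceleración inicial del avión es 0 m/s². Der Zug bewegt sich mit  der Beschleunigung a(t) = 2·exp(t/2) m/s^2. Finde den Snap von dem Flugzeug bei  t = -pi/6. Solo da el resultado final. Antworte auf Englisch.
s(-pi/6) = 486.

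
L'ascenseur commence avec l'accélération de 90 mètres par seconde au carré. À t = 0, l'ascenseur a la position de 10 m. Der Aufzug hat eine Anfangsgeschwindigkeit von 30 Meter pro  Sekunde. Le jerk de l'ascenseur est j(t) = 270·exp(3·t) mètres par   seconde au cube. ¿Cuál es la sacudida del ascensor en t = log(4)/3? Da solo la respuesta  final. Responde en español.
En t = log(4)/3, j = 1080.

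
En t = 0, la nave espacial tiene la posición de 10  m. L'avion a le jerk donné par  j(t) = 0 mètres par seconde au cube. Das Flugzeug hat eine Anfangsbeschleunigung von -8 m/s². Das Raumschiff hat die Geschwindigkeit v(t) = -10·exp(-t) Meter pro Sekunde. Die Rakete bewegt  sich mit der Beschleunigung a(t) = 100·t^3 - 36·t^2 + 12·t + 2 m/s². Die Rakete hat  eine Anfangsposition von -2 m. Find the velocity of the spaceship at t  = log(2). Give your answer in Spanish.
Tenemos la velocidad v(t) = -10·exp(-t). Sustituyendo t = log(2): v(log(2)) = -5.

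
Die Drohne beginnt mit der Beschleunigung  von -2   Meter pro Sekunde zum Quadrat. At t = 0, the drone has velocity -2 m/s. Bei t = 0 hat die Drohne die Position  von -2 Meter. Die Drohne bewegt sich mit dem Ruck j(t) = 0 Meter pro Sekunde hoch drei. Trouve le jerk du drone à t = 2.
En utilisant j(t) = 0 et en substituant t = 2, nous trouvons j = 0.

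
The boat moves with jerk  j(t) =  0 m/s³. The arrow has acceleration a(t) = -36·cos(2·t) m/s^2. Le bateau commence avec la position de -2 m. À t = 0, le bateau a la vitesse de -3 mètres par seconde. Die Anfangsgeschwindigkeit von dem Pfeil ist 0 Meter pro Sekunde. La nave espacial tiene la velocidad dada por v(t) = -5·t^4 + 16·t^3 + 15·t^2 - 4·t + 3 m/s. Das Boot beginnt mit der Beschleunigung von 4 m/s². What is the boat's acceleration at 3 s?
We need to integrate our jerk equation j(t) = 0 1 time. The integral of jerk is acceleration. Using a(0) = 4, we get a(t) = 4. We have acceleration a(t) = 4. Substituting t = 3: a(3) = 4.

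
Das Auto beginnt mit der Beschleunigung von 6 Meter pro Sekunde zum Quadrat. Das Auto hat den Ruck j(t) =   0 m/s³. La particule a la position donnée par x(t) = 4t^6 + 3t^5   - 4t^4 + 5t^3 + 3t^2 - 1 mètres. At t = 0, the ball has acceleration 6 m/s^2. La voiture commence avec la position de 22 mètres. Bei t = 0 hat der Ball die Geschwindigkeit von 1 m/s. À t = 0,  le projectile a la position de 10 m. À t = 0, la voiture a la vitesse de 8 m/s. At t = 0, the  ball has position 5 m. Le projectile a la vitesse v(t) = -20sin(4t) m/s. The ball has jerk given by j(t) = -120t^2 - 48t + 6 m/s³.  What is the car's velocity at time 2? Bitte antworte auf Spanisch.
Debemos encontrar la antiderivada de nuestra ecuación de la sacudida j(t) = 0 2 veces. La antiderivada de la sacudida es la aceleración. Usando a(0) = 6, obtenemos a(t) = 6. La antiderivada de la aceleración es la velocidad. Usando v(0) = 8, obtenemos v(t) = 6·t + 8. Usando v(t) = 6·t + 8 y sustituyendo t = 2, encontramos v = 20.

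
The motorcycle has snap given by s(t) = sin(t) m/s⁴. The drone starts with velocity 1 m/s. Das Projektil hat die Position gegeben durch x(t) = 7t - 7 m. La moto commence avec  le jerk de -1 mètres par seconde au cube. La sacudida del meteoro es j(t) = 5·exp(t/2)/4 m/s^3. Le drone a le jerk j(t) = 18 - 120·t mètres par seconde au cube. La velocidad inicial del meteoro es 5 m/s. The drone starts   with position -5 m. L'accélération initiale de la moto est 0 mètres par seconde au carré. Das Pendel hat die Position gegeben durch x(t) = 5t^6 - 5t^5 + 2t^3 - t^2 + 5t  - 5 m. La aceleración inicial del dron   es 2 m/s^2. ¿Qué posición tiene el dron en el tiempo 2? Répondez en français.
En partant du jerk j(t) = 18 - 120·t, nous prenons 3 intégrales. En intégrant le jerk et en utilisant la condition initiale a(0) = 2, nous obtenons a(t) = -60·t^2 + 18·t + 2. La primitive de l'accélération, avec v(0) = 1, donne la vitesse: v(t) = -20·t^3 + 9·t^2 + 2·t + 1. L'intégrale de la vitesse, avec x(0) = -5, donne la position: x(t) = -5·t^4 + 3·t^3 + t^2 + t - 5. En utilisant x(t) = -5·t^4 + 3·t^3 + t^2 + t - 5 et en substituant t = 2, nous trouvons x = -55.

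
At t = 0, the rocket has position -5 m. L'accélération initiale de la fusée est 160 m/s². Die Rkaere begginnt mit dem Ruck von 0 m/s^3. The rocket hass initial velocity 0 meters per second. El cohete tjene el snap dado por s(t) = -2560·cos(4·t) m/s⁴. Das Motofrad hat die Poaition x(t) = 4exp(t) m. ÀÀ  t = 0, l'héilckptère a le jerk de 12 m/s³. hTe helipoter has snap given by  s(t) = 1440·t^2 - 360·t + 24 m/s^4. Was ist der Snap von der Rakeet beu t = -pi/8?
Aus der Gleichung für den Snap s(t) = -2560·cos(4·t), setzen wir t = -pi/8 ein und erhalten s = 0.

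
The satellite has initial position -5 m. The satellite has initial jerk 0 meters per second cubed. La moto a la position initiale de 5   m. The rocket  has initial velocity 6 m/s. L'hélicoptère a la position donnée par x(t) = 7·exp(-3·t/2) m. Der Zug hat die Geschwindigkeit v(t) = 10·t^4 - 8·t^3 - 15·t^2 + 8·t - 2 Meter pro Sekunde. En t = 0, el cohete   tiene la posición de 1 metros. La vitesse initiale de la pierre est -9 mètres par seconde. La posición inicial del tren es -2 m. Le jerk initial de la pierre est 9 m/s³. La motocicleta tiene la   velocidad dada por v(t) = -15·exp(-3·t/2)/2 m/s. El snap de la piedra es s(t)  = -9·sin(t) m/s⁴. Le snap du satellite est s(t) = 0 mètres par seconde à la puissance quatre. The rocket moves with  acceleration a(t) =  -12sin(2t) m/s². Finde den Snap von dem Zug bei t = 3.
Um dies zu lösen, müssen wir 3 Ableitungen unserer Gleichung für die Geschwindigkeit v(t) = 10·t^4 - 8·t^3 - 15·t^2 + 8·t - 2 nehmen. Die Ableitung von der Geschwindigkeit ergibt die Beschleunigung: a(t) = 40·t^3 - 24·t^2 - 30·t + 8. Durch Ableiten von der Beschleunigung erhalten wir den Ruck: j(t) = 120·t^2 - 48·t - 30. Mit d/dt von j(t) finden wir s(t) = 240·t - 48. Mit s(t) = 240·t - 48 und Einsetzen von t = 3, finden wir s = 672.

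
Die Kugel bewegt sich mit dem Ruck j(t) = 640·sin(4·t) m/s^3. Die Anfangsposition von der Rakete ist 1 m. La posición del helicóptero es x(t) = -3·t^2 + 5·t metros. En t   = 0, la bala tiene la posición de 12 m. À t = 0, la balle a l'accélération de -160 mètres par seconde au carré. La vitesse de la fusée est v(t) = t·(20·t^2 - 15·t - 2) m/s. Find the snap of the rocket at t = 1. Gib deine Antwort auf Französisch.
En partant de la vitesse v(t) = t·(20·t^2 - 15·t - 2), nous prenons 3 dérivées. En dérivant la vitesse, nous obtenons l'accélération: a(t) = 20·t^2 + t·(40·t - 15) - 15·t - 2. La dérivée de l'accélération donne le jerk: j(t) = 120·t - 30. La dérivée du jerk donne le snap: s(t) = 120. Nous avons le snap s(t) = 120. En substituant t = 1: s(1) = 120.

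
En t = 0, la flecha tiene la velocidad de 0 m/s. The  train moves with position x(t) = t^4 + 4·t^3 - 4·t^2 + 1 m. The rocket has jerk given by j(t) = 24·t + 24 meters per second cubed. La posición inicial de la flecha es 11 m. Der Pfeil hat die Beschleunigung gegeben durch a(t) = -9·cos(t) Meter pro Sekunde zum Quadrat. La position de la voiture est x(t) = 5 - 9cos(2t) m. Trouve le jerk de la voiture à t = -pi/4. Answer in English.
We must differentiate our position equation x(t) = 5 - 9·cos(2·t) 3 times. Taking d/dt of x(t), we find v(t) = 18·sin(2·t). Taking d/dt of v(t), we find a(t) = 36·cos(2·t). Differentiating acceleration, we get jerk: j(t) = -72·sin(2·t). Using j(t) = -72·sin(2·t) and substituting t = -pi/4, we find j = 72.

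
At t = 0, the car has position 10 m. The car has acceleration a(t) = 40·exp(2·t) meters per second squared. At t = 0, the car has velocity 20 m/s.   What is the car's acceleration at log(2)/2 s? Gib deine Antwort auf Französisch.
En utilisant a(t) = 40·exp(2·t) et en substituant t = log(2)/2, nous trouvons a = 80.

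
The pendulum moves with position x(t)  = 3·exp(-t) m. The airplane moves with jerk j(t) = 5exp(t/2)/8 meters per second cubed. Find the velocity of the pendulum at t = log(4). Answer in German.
Ausgehend von der Position x(t) = 3·exp(-t), nehmen wir 1 Ableitung. Durch Ableiten von der Position erhalten wir die Geschwindigkeit: v(t) = -3·exp(-t). Aus der Gleichung für die Geschwindigkeit v(t) = -3·exp(-t), setzen wir t = log(4) ein und erhalten v = -3/4.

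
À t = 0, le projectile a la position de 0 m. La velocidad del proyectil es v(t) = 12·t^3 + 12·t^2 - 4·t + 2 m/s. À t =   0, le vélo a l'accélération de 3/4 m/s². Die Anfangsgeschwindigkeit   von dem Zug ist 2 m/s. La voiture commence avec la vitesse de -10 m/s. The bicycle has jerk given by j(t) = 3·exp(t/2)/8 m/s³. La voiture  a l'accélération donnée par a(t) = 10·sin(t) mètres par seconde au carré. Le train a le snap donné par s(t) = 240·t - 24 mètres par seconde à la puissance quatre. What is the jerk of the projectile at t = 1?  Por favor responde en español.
Para resolver esto, necesitamos tomar 2 derivadas de nuestra ecuación de la velocidad v(t) = 12·t^3 + 12·t^2 - 4·t + 2. La derivada de la velocidad da la aceleración: a(t) = 36·t^2 + 24·t - 4. Tomando d/dt de a(t), encontramos j(t) = 72·t + 24. De la ecuación de la sacudida j(t) = 72·t + 24, sustituimos t = 1 para obtener j = 96.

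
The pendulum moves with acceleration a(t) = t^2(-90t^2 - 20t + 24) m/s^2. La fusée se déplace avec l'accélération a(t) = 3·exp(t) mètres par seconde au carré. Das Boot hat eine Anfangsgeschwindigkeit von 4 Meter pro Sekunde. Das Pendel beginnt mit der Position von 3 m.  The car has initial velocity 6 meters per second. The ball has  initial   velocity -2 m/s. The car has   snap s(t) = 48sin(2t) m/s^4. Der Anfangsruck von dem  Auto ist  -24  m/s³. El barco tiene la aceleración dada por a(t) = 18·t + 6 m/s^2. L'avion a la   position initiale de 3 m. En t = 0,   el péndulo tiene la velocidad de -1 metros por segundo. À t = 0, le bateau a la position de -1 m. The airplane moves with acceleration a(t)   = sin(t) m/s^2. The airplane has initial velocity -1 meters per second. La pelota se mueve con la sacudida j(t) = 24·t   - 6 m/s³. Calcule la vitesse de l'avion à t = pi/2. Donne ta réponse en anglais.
We need to integrate our acceleration equation a(t) = sin(t) 1 time. The integral of acceleration, with v(0) = -1, gives velocity: v(t) = -cos(t). We have velocity v(t) = -cos(t). Substituting t = pi/2: v(pi/2) = 0.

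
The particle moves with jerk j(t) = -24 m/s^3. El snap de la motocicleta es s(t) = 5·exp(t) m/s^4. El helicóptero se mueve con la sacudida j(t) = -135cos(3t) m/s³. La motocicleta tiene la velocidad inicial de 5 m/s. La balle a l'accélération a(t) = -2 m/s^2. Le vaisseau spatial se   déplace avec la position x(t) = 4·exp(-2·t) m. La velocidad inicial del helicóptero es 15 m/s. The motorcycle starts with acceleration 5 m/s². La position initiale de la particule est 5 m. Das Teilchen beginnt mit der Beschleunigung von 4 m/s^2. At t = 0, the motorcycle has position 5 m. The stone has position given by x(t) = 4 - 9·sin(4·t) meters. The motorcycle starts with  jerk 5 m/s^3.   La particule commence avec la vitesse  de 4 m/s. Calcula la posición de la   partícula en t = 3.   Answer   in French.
Pour résoudre ceci, nous devons prendre 3 primitives de notre équation du jerk j(t) = -24. En intégrant le jerk et en utilisant la condition initiale a(0) = 4, nous obtenons a(t) = 4 - 24·t. En intégrant l'accélération et en utilisant la condition initiale v(0) = 4, nous obtenons v(t) = -12·t^2 + 4·t + 4. La primitive de la vitesse, avec x(0) = 5, donne la position: x(t) = -4·t^3 + 2·t^2 + 4·t + 5. Nous avons la position x(t) = -4·t^3 + 2·t^2 + 4·t + 5. En substituant t = 3: x(3) = -73.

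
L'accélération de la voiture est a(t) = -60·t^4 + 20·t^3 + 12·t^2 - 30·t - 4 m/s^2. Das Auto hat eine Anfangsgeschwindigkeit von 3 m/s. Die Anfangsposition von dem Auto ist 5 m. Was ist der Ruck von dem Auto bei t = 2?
Wir müssen unsere Gleichung für die Beschleunigung a(t) = -60·t^4 + 20·t^3 + 12·t^2 - 30·t - 4 1-mal ableiten. Die Ableitung von der Beschleunigung ergibt den Ruck: j(t) = -240·t^3 + 60·t^2 + 24·t - 30. Aus der Gleichung für den Ruck j(t) = -240·t^3 + 60·t^2 + 24·t - 30, setzen wir t = 2 ein und erhalten j = -1662.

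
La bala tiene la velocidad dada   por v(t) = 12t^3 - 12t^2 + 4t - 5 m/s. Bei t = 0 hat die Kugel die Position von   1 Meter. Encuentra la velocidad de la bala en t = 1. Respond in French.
En utilisant v(t) = 12·t^3 - 12·t^2 + 4·t - 5 et en substituant t = 1, nous trouvons v = -1.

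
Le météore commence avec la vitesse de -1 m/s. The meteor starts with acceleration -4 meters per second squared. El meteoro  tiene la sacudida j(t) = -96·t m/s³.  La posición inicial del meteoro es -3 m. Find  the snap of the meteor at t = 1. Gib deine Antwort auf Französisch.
Nous devons dériver notre équation du jerk j(t) = -96·t 1 fois. En dérivant le jerk, nous obtenons le snap: s(t) = -96. De l'équation du snap s(t) = -96, nous substituons t = 1 pour obtenir s = -96.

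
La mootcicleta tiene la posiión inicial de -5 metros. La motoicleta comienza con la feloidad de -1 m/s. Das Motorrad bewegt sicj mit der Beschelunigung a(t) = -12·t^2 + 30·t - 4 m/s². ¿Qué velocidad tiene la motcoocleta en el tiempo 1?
Para resolver esto, necesitamos tomar 1 antiderivada de nuestra ecuación de la aceleración a(t) = -12·t^2 + 30·t - 4. La integral de la aceleración, con v(0) = -1, da la velocidad: v(t) = -4·t^3 + 15·t^2 - 4·t - 1. Usando v(t) = -4·t^3 + 15·t^2 - 4·t - 1 y sustituyendo t = 1, encontramos v = 6.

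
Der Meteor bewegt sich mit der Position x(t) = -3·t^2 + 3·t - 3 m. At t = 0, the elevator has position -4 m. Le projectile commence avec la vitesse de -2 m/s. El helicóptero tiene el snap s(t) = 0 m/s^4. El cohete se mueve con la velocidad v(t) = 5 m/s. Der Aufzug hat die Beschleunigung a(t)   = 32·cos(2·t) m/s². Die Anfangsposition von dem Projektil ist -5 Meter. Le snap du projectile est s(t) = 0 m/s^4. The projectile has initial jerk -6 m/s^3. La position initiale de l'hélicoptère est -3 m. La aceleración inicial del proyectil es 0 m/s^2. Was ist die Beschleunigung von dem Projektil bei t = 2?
Wir müssen die Stammfunktion unserer Gleichung für den Snap s(t) = 0 2-mal finden. Die Stammfunktion von dem Snap ist der Ruck. Mit j(0) = -6 erhalten wir j(t) = -6. Durch Integration von dem Ruck und Verwendung der Anfangsbedingung a(0) = 0, erhalten wir a(t) = -6·t. Wir haben die Beschleunigung a(t) = -6·t. Durch Einsetzen von t = 2: a(2) = -12.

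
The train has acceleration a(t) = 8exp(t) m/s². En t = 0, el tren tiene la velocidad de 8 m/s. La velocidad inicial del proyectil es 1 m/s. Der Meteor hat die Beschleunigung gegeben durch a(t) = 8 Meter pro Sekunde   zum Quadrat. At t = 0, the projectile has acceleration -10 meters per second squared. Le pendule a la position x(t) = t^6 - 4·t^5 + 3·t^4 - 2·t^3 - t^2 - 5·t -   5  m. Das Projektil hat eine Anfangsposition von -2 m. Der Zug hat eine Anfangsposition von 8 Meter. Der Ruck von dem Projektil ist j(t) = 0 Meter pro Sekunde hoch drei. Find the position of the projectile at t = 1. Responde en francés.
Nous devons intégrer notre équation du jerk j(t) = 0 3 fois. En intégrant le jerk et en utilisant la condition initiale a(0) = -10, nous obtenons a(t) = -10. En intégrant l'accélération et en utilisant la condition initiale v(0) = 1, nous obtenons v(t) = 1 - 10·t. En prenant ∫v(t)dt et en appliquant x(0) = -2, nous trouvons x(t) = -5·t^2 + t - 2. Nous avons la position x(t) = -5·t^2 + t - 2. En substituant t = 1: x(1) = -6.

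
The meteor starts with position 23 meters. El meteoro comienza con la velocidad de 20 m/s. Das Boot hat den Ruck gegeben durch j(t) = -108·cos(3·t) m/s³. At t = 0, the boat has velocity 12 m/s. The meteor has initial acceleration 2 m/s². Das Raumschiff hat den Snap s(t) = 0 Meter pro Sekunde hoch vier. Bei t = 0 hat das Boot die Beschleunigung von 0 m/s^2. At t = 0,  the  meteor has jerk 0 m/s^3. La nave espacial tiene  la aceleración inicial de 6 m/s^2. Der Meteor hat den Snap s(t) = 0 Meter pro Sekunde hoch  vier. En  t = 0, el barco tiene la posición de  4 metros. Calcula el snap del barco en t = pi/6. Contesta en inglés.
We must differentiate our jerk equation j(t) = -108·cos(3·t) 1 time. The derivative of jerk gives snap: s(t) = 324·sin(3·t). From the given snap equation s(t) = 324·sin(3·t), we substitute t = pi/6 to get s = 324.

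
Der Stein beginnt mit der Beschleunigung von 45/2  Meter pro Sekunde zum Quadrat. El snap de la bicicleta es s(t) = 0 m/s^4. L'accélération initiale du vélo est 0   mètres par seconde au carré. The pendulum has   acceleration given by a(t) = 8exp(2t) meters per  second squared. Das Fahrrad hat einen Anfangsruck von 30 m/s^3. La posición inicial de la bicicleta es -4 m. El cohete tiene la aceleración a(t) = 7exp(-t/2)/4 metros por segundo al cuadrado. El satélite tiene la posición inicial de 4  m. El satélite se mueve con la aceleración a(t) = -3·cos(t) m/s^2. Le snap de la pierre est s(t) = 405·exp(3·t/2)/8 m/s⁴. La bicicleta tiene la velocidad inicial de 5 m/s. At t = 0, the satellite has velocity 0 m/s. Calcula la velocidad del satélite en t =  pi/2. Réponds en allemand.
Wir müssen unsere Gleichung für die Beschleunigung a(t) = -3·cos(t) 1-mal integrieren. Die Stammfunktion von der Beschleunigung, mit v(0) = 0, ergibt die Geschwindigkeit: v(t) = -3·sin(t). Wir haben die Geschwindigkeit v(t) = -3·sin(t). Durch Einsetzen von t = pi/2: v(pi/2) = -3.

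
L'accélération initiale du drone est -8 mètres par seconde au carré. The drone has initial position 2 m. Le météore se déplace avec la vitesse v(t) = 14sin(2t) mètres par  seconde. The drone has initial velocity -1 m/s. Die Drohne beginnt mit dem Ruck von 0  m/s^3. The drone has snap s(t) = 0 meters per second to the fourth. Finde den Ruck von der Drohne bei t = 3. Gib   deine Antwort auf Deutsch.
Um dies zu lösen, müssen wir 1 Integral unserer Gleichung für den Snap s(t) = 0 finden. Mit ∫s(t)dt und Anwendung von j(0) = 0, finden wir j(t) = 0. Aus der Gleichung für den Ruck j(t) = 0, setzen wir t = 3 ein und erhalten j = 0.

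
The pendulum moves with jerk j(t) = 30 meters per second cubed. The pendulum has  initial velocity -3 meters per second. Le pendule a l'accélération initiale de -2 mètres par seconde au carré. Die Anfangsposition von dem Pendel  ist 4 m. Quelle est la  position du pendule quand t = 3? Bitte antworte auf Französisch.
En partant du jerk j(t) = 30, nous prenons 3 primitives. L'intégrale du jerk est l'accélération. En utilisant a(0) = -2, nous obtenons a(t) = 30·t - 2. En prenant ∫a(t)dt et en appliquant v(0) = -3, nous trouvons v(t) = 15·t^2 - 2·t - 3. En prenant ∫v(t)dt et en appliquant x(0) = 4, nous trouvons x(t) = 5·t^3 - t^2 - 3·t + 4. De l'équation de la position x(t) = 5·t^3 - t^2 - 3·t + 4, nous substituons t = 3 pour obtenir x = 121.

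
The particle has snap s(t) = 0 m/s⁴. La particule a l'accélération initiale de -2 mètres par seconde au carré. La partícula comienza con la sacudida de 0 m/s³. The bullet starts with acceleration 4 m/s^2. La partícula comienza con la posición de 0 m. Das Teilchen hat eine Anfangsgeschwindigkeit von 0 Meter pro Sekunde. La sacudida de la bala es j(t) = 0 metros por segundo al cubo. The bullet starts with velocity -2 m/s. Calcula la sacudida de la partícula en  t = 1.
Necesitamos integrar nuestra ecuación del snap s(t) = 0 1 vez. Tomando ∫s(t)dt y aplicando j(0) = 0, encontramos j(t) = 0. De la ecuación de la sacudida j(t) = 0, sustituimos t = 1 para obtener j = 0.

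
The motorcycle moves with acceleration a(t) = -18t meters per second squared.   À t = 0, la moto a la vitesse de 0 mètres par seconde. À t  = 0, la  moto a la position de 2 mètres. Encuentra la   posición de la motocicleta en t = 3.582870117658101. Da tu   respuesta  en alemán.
Wir müssen das Integral unserer Gleichung für die Beschleunigung a(t) = -18·t 2-mal finden. Durch Integration von der Beschleunigung und Verwendung der Anfangsbedingung v(0) = 0, erhalten wir v(t) = -9·t^2. Die Stammfunktion von der Geschwindigkeit ist die Position. Mit x(0) = 2 erhalten wir x(t) = 2 - 3·t^3. Mit x(t) = 2 - 3·t^3 und Einsetzen von t = 3.582870117658101, finden wir x = -135.979462669186.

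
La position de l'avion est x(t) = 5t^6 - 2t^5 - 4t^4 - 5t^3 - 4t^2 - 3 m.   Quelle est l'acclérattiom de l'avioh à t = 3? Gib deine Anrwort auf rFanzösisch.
Nous devons dériver notre équation de la position x(t) = 5·t^6 - 2·t^5 - 4·t^4 - 5·t^3 - 4·t^2 - 3 2 fois. En dérivant la position, nous obtenons la vitesse: v(t) = 30·t^5 - 10·t^4 - 16·t^3 - 15·t^2 - 8·t. La dérivée de la vitesse donne l'accélération: a(t) = 150·t^4 - 40·t^3 - 48·t^2 - 30·t - 8. De l'équation de l'accélération a(t) = 150·t^4 - 40·t^3 - 48·t^2 - 30·t - 8, nous substituons t = 3 pour obtenir a = 10540.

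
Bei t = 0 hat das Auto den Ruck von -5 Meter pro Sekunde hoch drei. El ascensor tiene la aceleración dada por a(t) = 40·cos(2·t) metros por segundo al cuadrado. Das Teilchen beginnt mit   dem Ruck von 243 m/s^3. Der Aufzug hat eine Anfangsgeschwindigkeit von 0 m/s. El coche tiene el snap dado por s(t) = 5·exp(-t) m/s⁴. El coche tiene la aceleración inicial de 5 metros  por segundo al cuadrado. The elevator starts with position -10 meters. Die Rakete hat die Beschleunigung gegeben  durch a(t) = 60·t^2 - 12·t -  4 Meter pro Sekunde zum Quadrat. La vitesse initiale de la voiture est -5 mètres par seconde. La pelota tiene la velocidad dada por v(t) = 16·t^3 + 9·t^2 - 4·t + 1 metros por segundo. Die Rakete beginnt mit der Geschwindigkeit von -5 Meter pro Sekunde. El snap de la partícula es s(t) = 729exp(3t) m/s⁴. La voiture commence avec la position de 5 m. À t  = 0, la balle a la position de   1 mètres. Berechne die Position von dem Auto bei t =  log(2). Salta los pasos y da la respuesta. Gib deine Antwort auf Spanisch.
La respuesta es 5/2.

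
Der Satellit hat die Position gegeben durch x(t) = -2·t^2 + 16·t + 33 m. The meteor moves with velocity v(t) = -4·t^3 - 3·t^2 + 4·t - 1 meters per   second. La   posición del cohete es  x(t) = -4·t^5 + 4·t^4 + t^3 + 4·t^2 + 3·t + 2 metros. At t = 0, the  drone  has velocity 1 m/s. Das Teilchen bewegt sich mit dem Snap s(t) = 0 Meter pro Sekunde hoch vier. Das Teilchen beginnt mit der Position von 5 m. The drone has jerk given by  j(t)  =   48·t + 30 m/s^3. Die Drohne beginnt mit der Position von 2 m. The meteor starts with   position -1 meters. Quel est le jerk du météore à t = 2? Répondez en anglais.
We must differentiate our velocity equation v(t) = -4·t^3 - 3·t^2 + 4·t - 1 2 times. Differentiating velocity, we get acceleration: a(t) = -12·t^2 - 6·t + 4. Taking d/dt of a(t), we find j(t) = -24·t - 6. Using j(t) = -24·t - 6 and substituting t = 2, we find j = -54.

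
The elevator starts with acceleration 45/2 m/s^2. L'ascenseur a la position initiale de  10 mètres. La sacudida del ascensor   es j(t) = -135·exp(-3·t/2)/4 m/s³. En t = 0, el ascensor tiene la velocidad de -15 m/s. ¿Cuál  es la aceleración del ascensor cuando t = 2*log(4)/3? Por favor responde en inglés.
We must find the integral of our jerk equation j(t) = -135·exp(-3·t/2)/4 1 time. Taking ∫j(t)dt and applying a(0) = 45/2, we find a(t) = 45·exp(-3·t/2)/2. Using a(t) = 45·exp(-3·t/2)/2 and substituting t = 2*log(4)/3, we find a = 45/8.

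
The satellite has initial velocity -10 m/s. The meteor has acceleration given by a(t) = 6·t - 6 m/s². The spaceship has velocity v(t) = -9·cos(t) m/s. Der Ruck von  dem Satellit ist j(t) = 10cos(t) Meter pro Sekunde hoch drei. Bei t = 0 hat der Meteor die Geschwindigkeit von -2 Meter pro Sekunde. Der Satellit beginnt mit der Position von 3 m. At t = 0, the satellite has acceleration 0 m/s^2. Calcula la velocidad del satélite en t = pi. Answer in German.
Wir müssen die Stammfunktion unserer Gleichung für den Ruck j(t) = 10·cos(t) 2-mal finden. Das Integral von dem Ruck ist die Beschleunigung. Mit a(0) = 0 erhalten wir a(t) = 10·sin(t). Durch Integration von der Beschleunigung und Verwendung der Anfangsbedingung v(0) = -10, erhalten wir v(t) = -10·cos(t). Mit v(t) = -10·cos(t) und Einsetzen von t = pi, finden wir v = 10.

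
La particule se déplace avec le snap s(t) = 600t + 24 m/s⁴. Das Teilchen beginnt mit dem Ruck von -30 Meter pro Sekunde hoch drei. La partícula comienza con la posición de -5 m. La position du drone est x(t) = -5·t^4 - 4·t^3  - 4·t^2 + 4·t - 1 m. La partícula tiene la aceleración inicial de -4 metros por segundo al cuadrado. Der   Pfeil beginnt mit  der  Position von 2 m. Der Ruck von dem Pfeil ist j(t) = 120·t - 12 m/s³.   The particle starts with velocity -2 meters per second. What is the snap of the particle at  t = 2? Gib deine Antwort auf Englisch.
We have snap s(t) = 600·t + 24. Substituting t = 2: s(2) = 1224.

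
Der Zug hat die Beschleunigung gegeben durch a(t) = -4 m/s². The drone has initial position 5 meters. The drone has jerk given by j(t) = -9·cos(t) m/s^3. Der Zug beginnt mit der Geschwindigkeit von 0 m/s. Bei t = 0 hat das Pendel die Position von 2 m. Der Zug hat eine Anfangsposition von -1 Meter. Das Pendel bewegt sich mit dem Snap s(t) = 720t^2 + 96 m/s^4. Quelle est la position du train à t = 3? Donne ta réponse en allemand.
Wir müssen unsere Gleichung für die Beschleunigung a(t) = -4 2-mal integrieren. Durch Integration von der Beschleunigung und Verwendung der Anfangsbedingung v(0) = 0, erhalten wir v(t) = -4·t. Das Integral von der Geschwindigkeit, mit x(0) = -1, ergibt die Position: x(t) = -2·t^2 - 1. Wir haben die Position x(t) = -2·t^2 - 1. Durch Einsetzen von t = 3: x(3) = -19.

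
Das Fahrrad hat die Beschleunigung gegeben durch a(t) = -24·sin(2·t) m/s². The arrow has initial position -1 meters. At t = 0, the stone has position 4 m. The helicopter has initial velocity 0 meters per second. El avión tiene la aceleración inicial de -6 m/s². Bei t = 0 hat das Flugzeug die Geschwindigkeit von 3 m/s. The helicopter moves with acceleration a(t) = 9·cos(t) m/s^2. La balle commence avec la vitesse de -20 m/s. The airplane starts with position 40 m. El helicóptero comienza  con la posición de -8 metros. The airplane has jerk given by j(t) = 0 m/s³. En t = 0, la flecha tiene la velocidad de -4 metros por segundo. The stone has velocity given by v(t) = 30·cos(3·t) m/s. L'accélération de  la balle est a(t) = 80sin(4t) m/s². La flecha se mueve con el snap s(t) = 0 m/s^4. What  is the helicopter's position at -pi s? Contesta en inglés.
To solve this, we need to take 2 antiderivatives of our acceleration equation a(t) = 9·cos(t). Finding the integral of a(t) and using v(0) = 0: v(t) = 9·sin(t). Finding the antiderivative of v(t) and using x(0) = -8: x(t) = 1 - 9·cos(t). We have position x(t) = 1 - 9·cos(t). Substituting t = -pi: x(-pi) = 10.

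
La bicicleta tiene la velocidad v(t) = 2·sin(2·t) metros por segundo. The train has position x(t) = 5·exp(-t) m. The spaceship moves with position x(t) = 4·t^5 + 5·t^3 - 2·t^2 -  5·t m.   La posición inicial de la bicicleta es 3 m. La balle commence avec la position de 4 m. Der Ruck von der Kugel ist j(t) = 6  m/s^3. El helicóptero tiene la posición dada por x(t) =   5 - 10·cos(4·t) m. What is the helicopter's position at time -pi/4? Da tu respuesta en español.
De la ecuación de la posición x(t) = 5 - 10·cos(4·t), sustituimos t = -pi/4 para obtener x = 15.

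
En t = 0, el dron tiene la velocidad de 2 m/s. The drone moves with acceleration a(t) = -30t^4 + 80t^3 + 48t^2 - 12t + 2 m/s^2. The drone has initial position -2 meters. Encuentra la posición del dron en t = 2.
Debemos encontrar la integral de nuestra ecuación de la aceleración a(t) = -30·t^4 + 80·t^3 + 48·t^2 - 12·t + 2 2 veces. Tomando ∫a(t)dt y aplicando v(0) = 2, encontramos v(t) = -6·t^5 + 20·t^4 + 16·t^3 - 6·t^2 + 2·t + 2. Integrando la velocidad y usando la condición inicial x(0) = -2, obtenemos x(t) = -t^6 + 4·t^5 + 4·t^4 - 2·t^3 + t^2 + 2·t - 2. Usando x(t) = -t^6 + 4·t^5 + 4·t^4 - 2·t^3 + t^2 + 2·t - 2 y sustituyendo t = 2, encontramos x = 118.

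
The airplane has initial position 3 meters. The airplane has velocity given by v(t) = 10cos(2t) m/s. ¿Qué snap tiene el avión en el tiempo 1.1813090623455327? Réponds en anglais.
To solve this, we need to take 3 derivatives of our velocity equation v(t) = 10·cos(2·t). Differentiating velocity, we get acceleration: a(t) = -20·sin(2·t). The derivative of acceleration gives jerk: j(t) = -40·cos(2·t). Differentiating jerk, we get snap: s(t) = 80·sin(2·t). Using s(t) = 80·sin(2·t) and substituting t = 1.1813090623455327, we find s = 56.2040022606667.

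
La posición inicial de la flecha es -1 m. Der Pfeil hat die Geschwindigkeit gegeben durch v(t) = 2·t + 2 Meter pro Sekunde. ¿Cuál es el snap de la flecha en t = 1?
Debemos derivar nuestra ecuación de la velocidad v(t) = 2·t + 2 3 veces. Derivando la velocidad, obtenemos la aceleración: a(t) = 2. Tomando d/dt de a(t), encontramos j(t) = 0. Derivando la sacudida, obtenemos el snap: s(t) = 0. Tenemos el snap s(t) = 0. Sustituyendo t = 1: s(1) = 0.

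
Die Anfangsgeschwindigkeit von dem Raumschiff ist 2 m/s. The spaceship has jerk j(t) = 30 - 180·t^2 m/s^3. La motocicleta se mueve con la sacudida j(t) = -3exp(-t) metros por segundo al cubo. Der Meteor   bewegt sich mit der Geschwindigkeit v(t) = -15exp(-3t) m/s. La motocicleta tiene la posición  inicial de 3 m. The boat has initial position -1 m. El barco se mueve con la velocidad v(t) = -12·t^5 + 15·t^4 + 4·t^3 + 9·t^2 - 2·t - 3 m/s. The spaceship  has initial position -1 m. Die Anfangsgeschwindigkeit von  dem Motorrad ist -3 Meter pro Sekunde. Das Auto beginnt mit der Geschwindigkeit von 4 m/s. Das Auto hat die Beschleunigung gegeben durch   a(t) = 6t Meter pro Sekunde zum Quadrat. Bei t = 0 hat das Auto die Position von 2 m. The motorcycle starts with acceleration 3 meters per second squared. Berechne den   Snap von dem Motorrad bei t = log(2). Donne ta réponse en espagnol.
Partiendo de la sacudida j(t) = -3·exp(-t), tomamos 1 derivada. Tomando d/dt de j(t), encontramos s(t) = 3·exp(-t). Tenemos el snap s(t) = 3·exp(-t). Sustituyendo t = log(2): s(log(2)) = 3/2.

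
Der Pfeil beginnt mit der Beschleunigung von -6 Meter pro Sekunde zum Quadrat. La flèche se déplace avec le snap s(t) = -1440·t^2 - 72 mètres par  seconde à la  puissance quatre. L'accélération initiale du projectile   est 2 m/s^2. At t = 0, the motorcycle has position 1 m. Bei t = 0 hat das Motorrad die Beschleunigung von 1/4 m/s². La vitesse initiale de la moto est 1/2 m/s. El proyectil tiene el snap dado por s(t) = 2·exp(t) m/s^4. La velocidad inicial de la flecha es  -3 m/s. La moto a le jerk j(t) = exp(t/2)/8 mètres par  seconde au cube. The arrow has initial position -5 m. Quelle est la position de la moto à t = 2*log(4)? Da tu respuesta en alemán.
Um dies zu lösen, müssen wir 3 Stammfunktionen unserer Gleichung für den Ruck j(t) = exp(t/2)/8 finden. Die Stammfunktion von dem Ruck ist die Beschleunigung. Mit a(0) = 1/4 erhalten wir a(t) = exp(t/2)/4. Durch Integration von der Beschleunigung und Verwendung der Anfangsbedingung v(0) = 1/2, erhalten wir v(t) = exp(t/2)/2. Das Integral von der Geschwindigkeit, mit x(0) = 1, ergibt die Position: x(t) = exp(t/2). Aus der Gleichung für die Position x(t) = exp(t/2), setzen wir t = 2*log(4) ein und erhalten x = 4.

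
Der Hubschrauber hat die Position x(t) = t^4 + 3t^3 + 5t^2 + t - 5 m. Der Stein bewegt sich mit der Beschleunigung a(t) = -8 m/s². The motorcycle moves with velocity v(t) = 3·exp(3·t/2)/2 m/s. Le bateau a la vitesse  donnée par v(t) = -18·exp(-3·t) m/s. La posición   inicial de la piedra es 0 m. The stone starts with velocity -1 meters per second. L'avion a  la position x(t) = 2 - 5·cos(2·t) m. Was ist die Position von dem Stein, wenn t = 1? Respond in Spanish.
Necesitamos integrar nuestra ecuación de la aceleración a(t) = -8 2 veces. La integral de la aceleración, con v(0) = -1, da la velocidad: v(t) = -8·t - 1. Integrando la velocidad y usando la condición inicial x(0) = 0, obtenemos x(t) = -4·t^2 - t. Usando x(t) = -4·t^2 - t y sustituyendo t = 1, encontramos x = -5.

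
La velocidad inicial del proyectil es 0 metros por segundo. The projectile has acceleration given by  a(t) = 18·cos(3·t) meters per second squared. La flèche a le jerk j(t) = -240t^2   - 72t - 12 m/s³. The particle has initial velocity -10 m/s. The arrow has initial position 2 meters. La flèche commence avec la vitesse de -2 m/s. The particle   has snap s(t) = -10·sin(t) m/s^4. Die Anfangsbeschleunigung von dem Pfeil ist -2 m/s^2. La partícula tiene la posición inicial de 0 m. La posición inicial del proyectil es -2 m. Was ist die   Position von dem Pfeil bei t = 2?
Wir müssen das Integral unserer Gleichung für den Ruck j(t) = -240·t^2 - 72·t - 12 3-mal finden. Durch Integration von dem Ruck und Verwendung der Anfangsbedingung a(0) = -2, erhalten wir a(t) = -80·t^3 - 36·t^2 - 12·t - 2. Das Integral von der Beschleunigung, mit v(0) = -2, ergibt die Geschwindigkeit: v(t) = -20·t^4 - 12·t^3 - 6·t^2 - 2·t - 2. Mit ∫v(t)dt und Anwendung von x(0) = 2, finden wir x(t) = -4·t^5 - 3·t^4 - 2·t^3 - t^2 - 2·t + 2. Wir haben die Position x(t) = -4·t^5 - 3·t^4 - 2·t^3 - t^2 - 2·t + 2. Durch Einsetzen von t = 2: x(2) = -198.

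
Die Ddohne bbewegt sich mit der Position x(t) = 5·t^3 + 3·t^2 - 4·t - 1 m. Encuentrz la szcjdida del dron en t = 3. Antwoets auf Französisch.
Pour résoudre ceci, nous devons prendre 3 dérivées de notre équation de la position x(t) = 5·t^3 + 3·t^2 - 4·t - 1. En prenant d/dt de x(t), nous trouvons v(t) = 15·t^2 + 6·t - 4. En dérivant la vitesse, nous obtenons l'accélération: a(t) = 30·t + 6. En prenant d/dt de a(t), nous trouvons j(t) = 30. De l'équation du jerk j(t) = 30, nous substituons t = 3 pour obtenir j = 30.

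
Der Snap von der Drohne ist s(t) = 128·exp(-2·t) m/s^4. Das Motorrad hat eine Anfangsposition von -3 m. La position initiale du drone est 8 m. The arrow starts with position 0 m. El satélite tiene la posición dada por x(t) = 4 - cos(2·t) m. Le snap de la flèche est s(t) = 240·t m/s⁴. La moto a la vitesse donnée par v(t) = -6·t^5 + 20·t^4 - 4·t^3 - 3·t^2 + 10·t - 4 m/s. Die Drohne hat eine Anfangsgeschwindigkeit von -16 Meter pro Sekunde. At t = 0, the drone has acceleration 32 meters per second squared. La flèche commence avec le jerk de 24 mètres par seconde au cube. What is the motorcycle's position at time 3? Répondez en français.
En partant de la vitesse v(t) = -6·t^5 + 20·t^4 - 4·t^3 - 3·t^2 + 10·t - 4, nous prenons 1 primitive. La primitive de la vitesse, avec x(0) = -3, donne la position: x(t) = -t^6 + 4·t^5 - t^4 - t^3 + 5·t^2 - 4·t - 3. Nous avons la position x(t) = -t^6 + 4·t^5 - t^4 - t^3 + 5·t^2 - 4·t - 3. En substituant t = 3: x(3) = 165.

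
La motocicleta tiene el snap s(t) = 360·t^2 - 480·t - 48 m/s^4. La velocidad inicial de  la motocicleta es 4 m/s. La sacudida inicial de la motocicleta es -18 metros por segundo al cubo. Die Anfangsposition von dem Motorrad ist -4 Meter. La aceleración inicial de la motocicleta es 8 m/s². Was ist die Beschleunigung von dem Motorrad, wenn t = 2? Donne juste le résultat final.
Die Antwort ist -284.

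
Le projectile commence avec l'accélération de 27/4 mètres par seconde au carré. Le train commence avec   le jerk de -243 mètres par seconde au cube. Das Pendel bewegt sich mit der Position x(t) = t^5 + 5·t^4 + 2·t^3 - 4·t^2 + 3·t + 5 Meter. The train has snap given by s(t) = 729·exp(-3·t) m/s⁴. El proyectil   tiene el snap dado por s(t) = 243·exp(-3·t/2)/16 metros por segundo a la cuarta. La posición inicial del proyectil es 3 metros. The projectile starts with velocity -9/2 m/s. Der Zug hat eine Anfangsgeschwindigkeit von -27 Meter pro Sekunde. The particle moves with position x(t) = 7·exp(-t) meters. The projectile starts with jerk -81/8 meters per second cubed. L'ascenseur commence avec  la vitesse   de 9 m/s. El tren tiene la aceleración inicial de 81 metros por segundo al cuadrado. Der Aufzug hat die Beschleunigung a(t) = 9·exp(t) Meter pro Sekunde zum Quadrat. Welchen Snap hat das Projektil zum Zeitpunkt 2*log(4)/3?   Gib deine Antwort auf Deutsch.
Mit s(t) = 243·exp(-3·t/2)/16 und Einsetzen von t = 2*log(4)/3, finden wir s = 243/64.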